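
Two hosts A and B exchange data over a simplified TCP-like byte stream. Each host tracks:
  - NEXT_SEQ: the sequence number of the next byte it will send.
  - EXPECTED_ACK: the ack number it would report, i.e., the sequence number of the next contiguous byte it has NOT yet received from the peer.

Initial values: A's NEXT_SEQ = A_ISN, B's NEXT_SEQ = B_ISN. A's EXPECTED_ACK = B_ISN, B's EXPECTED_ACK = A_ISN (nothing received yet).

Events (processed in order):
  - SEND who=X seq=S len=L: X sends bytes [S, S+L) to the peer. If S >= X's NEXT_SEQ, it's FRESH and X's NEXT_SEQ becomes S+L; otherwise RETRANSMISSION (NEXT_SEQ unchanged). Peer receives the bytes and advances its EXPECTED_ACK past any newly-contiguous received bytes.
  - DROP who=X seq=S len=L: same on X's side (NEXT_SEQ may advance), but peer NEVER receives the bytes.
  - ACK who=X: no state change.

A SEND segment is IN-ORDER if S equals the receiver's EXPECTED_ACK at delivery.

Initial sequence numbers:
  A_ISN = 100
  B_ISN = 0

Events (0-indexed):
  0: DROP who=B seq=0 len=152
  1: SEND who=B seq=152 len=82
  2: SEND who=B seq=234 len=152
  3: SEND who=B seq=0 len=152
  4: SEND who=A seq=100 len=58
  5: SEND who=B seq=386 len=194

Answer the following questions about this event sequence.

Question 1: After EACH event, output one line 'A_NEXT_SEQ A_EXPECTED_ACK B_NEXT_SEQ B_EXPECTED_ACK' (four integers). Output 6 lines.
100 0 152 100
100 0 234 100
100 0 386 100
100 386 386 100
158 386 386 158
158 580 580 158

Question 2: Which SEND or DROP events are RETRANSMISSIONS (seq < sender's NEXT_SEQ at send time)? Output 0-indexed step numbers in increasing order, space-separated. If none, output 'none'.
Answer: 3

Derivation:
Step 0: DROP seq=0 -> fresh
Step 1: SEND seq=152 -> fresh
Step 2: SEND seq=234 -> fresh
Step 3: SEND seq=0 -> retransmit
Step 4: SEND seq=100 -> fresh
Step 5: SEND seq=386 -> fresh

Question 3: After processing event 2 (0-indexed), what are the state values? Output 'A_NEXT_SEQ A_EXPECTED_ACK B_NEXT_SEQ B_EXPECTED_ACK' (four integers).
After event 0: A_seq=100 A_ack=0 B_seq=152 B_ack=100
After event 1: A_seq=100 A_ack=0 B_seq=234 B_ack=100
After event 2: A_seq=100 A_ack=0 B_seq=386 B_ack=100

100 0 386 100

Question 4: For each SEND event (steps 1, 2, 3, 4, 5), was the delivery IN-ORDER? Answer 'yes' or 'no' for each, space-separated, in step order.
Answer: no no yes yes yes

Derivation:
Step 1: SEND seq=152 -> out-of-order
Step 2: SEND seq=234 -> out-of-order
Step 3: SEND seq=0 -> in-order
Step 4: SEND seq=100 -> in-order
Step 5: SEND seq=386 -> in-order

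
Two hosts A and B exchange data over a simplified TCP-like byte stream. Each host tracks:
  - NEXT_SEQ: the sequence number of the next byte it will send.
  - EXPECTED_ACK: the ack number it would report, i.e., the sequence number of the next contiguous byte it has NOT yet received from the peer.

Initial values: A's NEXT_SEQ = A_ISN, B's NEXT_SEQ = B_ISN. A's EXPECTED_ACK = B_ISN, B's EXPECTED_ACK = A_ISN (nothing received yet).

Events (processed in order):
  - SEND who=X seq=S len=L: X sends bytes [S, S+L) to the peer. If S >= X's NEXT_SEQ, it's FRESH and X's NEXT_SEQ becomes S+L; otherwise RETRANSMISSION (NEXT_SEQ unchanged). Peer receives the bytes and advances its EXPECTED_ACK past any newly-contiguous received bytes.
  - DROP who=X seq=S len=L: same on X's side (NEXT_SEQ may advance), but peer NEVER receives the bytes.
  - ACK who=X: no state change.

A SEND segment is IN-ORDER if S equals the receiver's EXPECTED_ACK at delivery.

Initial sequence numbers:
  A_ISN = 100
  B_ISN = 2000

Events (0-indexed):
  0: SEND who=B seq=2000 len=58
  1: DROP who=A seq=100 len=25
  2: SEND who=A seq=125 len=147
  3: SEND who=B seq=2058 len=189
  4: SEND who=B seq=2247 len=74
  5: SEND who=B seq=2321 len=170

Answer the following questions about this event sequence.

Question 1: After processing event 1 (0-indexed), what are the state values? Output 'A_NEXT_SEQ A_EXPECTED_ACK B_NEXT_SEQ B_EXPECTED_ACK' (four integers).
After event 0: A_seq=100 A_ack=2058 B_seq=2058 B_ack=100
After event 1: A_seq=125 A_ack=2058 B_seq=2058 B_ack=100

125 2058 2058 100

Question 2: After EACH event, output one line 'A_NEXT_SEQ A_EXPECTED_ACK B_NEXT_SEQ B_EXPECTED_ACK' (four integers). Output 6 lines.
100 2058 2058 100
125 2058 2058 100
272 2058 2058 100
272 2247 2247 100
272 2321 2321 100
272 2491 2491 100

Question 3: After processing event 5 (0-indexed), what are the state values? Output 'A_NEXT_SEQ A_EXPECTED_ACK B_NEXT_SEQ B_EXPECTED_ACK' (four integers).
After event 0: A_seq=100 A_ack=2058 B_seq=2058 B_ack=100
After event 1: A_seq=125 A_ack=2058 B_seq=2058 B_ack=100
After event 2: A_seq=272 A_ack=2058 B_seq=2058 B_ack=100
After event 3: A_seq=272 A_ack=2247 B_seq=2247 B_ack=100
After event 4: A_seq=272 A_ack=2321 B_seq=2321 B_ack=100
After event 5: A_seq=272 A_ack=2491 B_seq=2491 B_ack=100

272 2491 2491 100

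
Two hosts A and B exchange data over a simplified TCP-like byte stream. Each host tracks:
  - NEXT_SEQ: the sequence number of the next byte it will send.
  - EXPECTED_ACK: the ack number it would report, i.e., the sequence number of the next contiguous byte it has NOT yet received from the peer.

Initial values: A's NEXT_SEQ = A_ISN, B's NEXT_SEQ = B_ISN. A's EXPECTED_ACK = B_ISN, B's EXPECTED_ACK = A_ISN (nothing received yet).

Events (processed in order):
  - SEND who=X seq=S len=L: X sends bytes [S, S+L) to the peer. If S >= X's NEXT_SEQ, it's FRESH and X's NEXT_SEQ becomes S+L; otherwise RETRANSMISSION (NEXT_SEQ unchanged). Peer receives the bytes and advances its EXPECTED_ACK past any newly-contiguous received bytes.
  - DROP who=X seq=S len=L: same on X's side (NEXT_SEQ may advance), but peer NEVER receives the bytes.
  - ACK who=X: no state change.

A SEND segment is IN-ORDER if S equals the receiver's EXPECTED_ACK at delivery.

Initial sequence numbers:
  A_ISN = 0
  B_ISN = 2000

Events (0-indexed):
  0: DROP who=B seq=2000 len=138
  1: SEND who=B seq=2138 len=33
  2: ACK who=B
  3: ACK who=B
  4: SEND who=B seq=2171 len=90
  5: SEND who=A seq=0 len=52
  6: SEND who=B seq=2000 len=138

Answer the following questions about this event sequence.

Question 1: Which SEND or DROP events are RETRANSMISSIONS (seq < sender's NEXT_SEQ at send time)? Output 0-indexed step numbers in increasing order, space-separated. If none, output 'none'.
Step 0: DROP seq=2000 -> fresh
Step 1: SEND seq=2138 -> fresh
Step 4: SEND seq=2171 -> fresh
Step 5: SEND seq=0 -> fresh
Step 6: SEND seq=2000 -> retransmit

Answer: 6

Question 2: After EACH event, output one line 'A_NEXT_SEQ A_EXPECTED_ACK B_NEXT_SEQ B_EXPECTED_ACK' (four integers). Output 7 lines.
0 2000 2138 0
0 2000 2171 0
0 2000 2171 0
0 2000 2171 0
0 2000 2261 0
52 2000 2261 52
52 2261 2261 52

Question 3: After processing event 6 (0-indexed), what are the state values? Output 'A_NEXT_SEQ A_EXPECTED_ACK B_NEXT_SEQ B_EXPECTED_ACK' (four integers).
After event 0: A_seq=0 A_ack=2000 B_seq=2138 B_ack=0
After event 1: A_seq=0 A_ack=2000 B_seq=2171 B_ack=0
After event 2: A_seq=0 A_ack=2000 B_seq=2171 B_ack=0
After event 3: A_seq=0 A_ack=2000 B_seq=2171 B_ack=0
After event 4: A_seq=0 A_ack=2000 B_seq=2261 B_ack=0
After event 5: A_seq=52 A_ack=2000 B_seq=2261 B_ack=52
After event 6: A_seq=52 A_ack=2261 B_seq=2261 B_ack=52

52 2261 2261 52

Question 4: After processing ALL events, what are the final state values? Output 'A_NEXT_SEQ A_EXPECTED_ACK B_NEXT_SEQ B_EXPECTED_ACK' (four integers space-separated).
Answer: 52 2261 2261 52

Derivation:
After event 0: A_seq=0 A_ack=2000 B_seq=2138 B_ack=0
After event 1: A_seq=0 A_ack=2000 B_seq=2171 B_ack=0
After event 2: A_seq=0 A_ack=2000 B_seq=2171 B_ack=0
After event 3: A_seq=0 A_ack=2000 B_seq=2171 B_ack=0
After event 4: A_seq=0 A_ack=2000 B_seq=2261 B_ack=0
After event 5: A_seq=52 A_ack=2000 B_seq=2261 B_ack=52
After event 6: A_seq=52 A_ack=2261 B_seq=2261 B_ack=52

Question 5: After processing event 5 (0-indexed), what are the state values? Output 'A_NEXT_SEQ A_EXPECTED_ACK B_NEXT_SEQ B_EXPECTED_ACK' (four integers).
After event 0: A_seq=0 A_ack=2000 B_seq=2138 B_ack=0
After event 1: A_seq=0 A_ack=2000 B_seq=2171 B_ack=0
After event 2: A_seq=0 A_ack=2000 B_seq=2171 B_ack=0
After event 3: A_seq=0 A_ack=2000 B_seq=2171 B_ack=0
After event 4: A_seq=0 A_ack=2000 B_seq=2261 B_ack=0
After event 5: A_seq=52 A_ack=2000 B_seq=2261 B_ack=52

52 2000 2261 52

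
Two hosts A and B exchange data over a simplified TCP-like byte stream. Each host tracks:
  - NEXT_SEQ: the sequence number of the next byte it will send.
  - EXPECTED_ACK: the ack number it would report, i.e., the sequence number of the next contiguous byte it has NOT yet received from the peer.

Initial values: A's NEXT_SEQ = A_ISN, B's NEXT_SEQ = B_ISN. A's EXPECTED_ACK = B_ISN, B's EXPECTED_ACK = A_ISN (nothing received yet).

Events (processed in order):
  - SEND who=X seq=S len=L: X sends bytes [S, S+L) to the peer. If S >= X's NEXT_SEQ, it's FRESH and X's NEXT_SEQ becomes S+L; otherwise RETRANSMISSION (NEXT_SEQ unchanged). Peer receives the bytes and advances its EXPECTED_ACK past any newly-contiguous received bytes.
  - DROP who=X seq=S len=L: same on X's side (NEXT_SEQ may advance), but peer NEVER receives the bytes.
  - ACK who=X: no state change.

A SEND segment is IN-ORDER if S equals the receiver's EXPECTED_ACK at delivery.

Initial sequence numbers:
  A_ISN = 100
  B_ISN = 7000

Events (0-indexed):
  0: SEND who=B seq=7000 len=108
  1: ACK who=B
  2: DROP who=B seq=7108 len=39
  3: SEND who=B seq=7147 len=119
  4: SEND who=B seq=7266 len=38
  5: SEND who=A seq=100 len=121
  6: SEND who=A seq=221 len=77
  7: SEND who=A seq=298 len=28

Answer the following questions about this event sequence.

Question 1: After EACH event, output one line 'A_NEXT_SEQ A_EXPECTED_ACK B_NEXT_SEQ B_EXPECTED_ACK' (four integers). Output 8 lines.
100 7108 7108 100
100 7108 7108 100
100 7108 7147 100
100 7108 7266 100
100 7108 7304 100
221 7108 7304 221
298 7108 7304 298
326 7108 7304 326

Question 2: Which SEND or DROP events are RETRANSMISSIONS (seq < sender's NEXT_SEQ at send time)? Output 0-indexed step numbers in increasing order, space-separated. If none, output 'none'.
Answer: none

Derivation:
Step 0: SEND seq=7000 -> fresh
Step 2: DROP seq=7108 -> fresh
Step 3: SEND seq=7147 -> fresh
Step 4: SEND seq=7266 -> fresh
Step 5: SEND seq=100 -> fresh
Step 6: SEND seq=221 -> fresh
Step 7: SEND seq=298 -> fresh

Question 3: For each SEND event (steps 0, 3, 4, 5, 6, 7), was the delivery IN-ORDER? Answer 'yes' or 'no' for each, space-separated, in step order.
Answer: yes no no yes yes yes

Derivation:
Step 0: SEND seq=7000 -> in-order
Step 3: SEND seq=7147 -> out-of-order
Step 4: SEND seq=7266 -> out-of-order
Step 5: SEND seq=100 -> in-order
Step 6: SEND seq=221 -> in-order
Step 7: SEND seq=298 -> in-order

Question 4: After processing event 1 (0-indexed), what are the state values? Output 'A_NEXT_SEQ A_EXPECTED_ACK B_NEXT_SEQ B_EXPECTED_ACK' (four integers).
After event 0: A_seq=100 A_ack=7108 B_seq=7108 B_ack=100
After event 1: A_seq=100 A_ack=7108 B_seq=7108 B_ack=100

100 7108 7108 100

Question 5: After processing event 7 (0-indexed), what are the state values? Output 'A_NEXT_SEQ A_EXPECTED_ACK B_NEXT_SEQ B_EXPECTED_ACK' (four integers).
After event 0: A_seq=100 A_ack=7108 B_seq=7108 B_ack=100
After event 1: A_seq=100 A_ack=7108 B_seq=7108 B_ack=100
After event 2: A_seq=100 A_ack=7108 B_seq=7147 B_ack=100
After event 3: A_seq=100 A_ack=7108 B_seq=7266 B_ack=100
After event 4: A_seq=100 A_ack=7108 B_seq=7304 B_ack=100
After event 5: A_seq=221 A_ack=7108 B_seq=7304 B_ack=221
After event 6: A_seq=298 A_ack=7108 B_seq=7304 B_ack=298
After event 7: A_seq=326 A_ack=7108 B_seq=7304 B_ack=326

326 7108 7304 326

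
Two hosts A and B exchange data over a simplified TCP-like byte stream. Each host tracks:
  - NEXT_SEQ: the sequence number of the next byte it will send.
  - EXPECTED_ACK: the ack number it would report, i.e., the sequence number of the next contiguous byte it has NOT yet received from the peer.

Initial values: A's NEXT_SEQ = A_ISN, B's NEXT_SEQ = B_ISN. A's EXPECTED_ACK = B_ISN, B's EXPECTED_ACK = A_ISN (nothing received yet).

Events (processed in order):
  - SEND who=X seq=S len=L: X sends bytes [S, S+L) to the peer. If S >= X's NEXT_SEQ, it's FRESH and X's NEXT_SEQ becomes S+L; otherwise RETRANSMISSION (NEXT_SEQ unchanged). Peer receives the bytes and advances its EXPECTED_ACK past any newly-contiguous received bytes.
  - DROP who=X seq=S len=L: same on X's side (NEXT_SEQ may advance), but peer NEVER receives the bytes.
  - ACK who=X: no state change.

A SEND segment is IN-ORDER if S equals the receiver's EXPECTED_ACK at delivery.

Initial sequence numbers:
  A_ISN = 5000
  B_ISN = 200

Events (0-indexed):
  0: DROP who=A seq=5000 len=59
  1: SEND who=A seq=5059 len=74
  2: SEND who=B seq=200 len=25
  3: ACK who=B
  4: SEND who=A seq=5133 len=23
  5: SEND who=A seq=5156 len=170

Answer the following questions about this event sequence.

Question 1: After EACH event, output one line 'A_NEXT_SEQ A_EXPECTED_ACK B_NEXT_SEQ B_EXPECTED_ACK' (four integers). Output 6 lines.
5059 200 200 5000
5133 200 200 5000
5133 225 225 5000
5133 225 225 5000
5156 225 225 5000
5326 225 225 5000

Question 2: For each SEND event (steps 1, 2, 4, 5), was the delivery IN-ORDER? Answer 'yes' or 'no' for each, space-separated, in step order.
Answer: no yes no no

Derivation:
Step 1: SEND seq=5059 -> out-of-order
Step 2: SEND seq=200 -> in-order
Step 4: SEND seq=5133 -> out-of-order
Step 5: SEND seq=5156 -> out-of-order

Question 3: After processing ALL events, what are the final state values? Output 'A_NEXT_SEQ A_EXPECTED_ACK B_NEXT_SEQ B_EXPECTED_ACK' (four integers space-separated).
Answer: 5326 225 225 5000

Derivation:
After event 0: A_seq=5059 A_ack=200 B_seq=200 B_ack=5000
After event 1: A_seq=5133 A_ack=200 B_seq=200 B_ack=5000
After event 2: A_seq=5133 A_ack=225 B_seq=225 B_ack=5000
After event 3: A_seq=5133 A_ack=225 B_seq=225 B_ack=5000
After event 4: A_seq=5156 A_ack=225 B_seq=225 B_ack=5000
After event 5: A_seq=5326 A_ack=225 B_seq=225 B_ack=5000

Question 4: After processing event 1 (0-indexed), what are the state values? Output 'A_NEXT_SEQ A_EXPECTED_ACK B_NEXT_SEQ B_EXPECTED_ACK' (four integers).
After event 0: A_seq=5059 A_ack=200 B_seq=200 B_ack=5000
After event 1: A_seq=5133 A_ack=200 B_seq=200 B_ack=5000

5133 200 200 5000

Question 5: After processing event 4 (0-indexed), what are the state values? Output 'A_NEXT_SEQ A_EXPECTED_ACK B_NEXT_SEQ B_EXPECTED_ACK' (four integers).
After event 0: A_seq=5059 A_ack=200 B_seq=200 B_ack=5000
After event 1: A_seq=5133 A_ack=200 B_seq=200 B_ack=5000
After event 2: A_seq=5133 A_ack=225 B_seq=225 B_ack=5000
After event 3: A_seq=5133 A_ack=225 B_seq=225 B_ack=5000
After event 4: A_seq=5156 A_ack=225 B_seq=225 B_ack=5000

5156 225 225 5000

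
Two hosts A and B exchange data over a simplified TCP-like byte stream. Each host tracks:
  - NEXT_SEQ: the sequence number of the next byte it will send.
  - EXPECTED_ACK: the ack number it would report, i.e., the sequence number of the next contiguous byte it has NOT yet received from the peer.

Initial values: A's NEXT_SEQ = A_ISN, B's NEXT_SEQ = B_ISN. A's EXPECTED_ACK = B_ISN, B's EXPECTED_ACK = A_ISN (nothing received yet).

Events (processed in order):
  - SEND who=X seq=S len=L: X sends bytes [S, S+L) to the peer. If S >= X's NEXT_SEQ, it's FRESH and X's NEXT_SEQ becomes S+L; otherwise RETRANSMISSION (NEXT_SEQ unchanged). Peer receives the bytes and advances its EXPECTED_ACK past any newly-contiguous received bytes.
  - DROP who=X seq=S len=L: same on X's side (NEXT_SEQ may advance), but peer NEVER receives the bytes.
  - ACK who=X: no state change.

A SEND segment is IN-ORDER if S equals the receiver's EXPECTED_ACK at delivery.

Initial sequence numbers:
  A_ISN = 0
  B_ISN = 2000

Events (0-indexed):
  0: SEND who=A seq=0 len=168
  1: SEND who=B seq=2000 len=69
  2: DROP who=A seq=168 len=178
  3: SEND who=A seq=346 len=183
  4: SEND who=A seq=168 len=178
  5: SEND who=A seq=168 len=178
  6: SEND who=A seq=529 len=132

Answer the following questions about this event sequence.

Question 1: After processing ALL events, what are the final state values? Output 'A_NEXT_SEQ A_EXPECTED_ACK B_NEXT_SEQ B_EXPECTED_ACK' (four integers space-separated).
Answer: 661 2069 2069 661

Derivation:
After event 0: A_seq=168 A_ack=2000 B_seq=2000 B_ack=168
After event 1: A_seq=168 A_ack=2069 B_seq=2069 B_ack=168
After event 2: A_seq=346 A_ack=2069 B_seq=2069 B_ack=168
After event 3: A_seq=529 A_ack=2069 B_seq=2069 B_ack=168
After event 4: A_seq=529 A_ack=2069 B_seq=2069 B_ack=529
After event 5: A_seq=529 A_ack=2069 B_seq=2069 B_ack=529
After event 6: A_seq=661 A_ack=2069 B_seq=2069 B_ack=661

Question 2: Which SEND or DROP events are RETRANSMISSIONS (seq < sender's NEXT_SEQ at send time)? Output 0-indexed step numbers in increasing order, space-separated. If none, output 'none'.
Step 0: SEND seq=0 -> fresh
Step 1: SEND seq=2000 -> fresh
Step 2: DROP seq=168 -> fresh
Step 3: SEND seq=346 -> fresh
Step 4: SEND seq=168 -> retransmit
Step 5: SEND seq=168 -> retransmit
Step 6: SEND seq=529 -> fresh

Answer: 4 5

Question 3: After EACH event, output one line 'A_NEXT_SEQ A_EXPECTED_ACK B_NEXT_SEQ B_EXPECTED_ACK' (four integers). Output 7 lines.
168 2000 2000 168
168 2069 2069 168
346 2069 2069 168
529 2069 2069 168
529 2069 2069 529
529 2069 2069 529
661 2069 2069 661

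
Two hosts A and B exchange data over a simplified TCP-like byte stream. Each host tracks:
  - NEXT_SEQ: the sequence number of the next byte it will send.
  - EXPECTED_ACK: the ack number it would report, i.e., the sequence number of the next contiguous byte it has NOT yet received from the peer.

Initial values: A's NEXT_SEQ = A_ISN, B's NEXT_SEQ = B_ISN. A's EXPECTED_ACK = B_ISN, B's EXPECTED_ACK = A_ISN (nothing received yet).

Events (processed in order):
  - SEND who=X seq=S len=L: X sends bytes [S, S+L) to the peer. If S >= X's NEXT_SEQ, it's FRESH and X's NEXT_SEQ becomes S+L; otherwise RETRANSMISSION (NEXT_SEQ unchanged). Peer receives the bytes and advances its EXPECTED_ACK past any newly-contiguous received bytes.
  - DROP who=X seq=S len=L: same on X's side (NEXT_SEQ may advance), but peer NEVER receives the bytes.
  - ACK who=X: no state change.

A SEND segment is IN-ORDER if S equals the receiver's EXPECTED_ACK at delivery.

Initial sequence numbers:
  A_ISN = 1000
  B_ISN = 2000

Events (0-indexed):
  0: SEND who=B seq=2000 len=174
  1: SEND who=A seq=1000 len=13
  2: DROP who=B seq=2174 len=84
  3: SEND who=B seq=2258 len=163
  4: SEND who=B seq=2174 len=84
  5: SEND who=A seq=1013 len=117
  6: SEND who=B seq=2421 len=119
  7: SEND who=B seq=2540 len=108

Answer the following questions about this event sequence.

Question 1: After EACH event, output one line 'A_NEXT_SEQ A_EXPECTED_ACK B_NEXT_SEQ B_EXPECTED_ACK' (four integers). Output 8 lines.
1000 2174 2174 1000
1013 2174 2174 1013
1013 2174 2258 1013
1013 2174 2421 1013
1013 2421 2421 1013
1130 2421 2421 1130
1130 2540 2540 1130
1130 2648 2648 1130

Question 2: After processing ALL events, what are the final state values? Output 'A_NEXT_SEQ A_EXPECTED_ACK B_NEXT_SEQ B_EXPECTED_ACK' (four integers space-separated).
After event 0: A_seq=1000 A_ack=2174 B_seq=2174 B_ack=1000
After event 1: A_seq=1013 A_ack=2174 B_seq=2174 B_ack=1013
After event 2: A_seq=1013 A_ack=2174 B_seq=2258 B_ack=1013
After event 3: A_seq=1013 A_ack=2174 B_seq=2421 B_ack=1013
After event 4: A_seq=1013 A_ack=2421 B_seq=2421 B_ack=1013
After event 5: A_seq=1130 A_ack=2421 B_seq=2421 B_ack=1130
After event 6: A_seq=1130 A_ack=2540 B_seq=2540 B_ack=1130
After event 7: A_seq=1130 A_ack=2648 B_seq=2648 B_ack=1130

Answer: 1130 2648 2648 1130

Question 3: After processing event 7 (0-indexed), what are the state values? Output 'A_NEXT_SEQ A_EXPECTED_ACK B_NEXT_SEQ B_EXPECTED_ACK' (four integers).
After event 0: A_seq=1000 A_ack=2174 B_seq=2174 B_ack=1000
After event 1: A_seq=1013 A_ack=2174 B_seq=2174 B_ack=1013
After event 2: A_seq=1013 A_ack=2174 B_seq=2258 B_ack=1013
After event 3: A_seq=1013 A_ack=2174 B_seq=2421 B_ack=1013
After event 4: A_seq=1013 A_ack=2421 B_seq=2421 B_ack=1013
After event 5: A_seq=1130 A_ack=2421 B_seq=2421 B_ack=1130
After event 6: A_seq=1130 A_ack=2540 B_seq=2540 B_ack=1130
After event 7: A_seq=1130 A_ack=2648 B_seq=2648 B_ack=1130

1130 2648 2648 1130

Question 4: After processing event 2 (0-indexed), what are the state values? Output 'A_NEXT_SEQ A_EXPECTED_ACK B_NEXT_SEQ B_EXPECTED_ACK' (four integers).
After event 0: A_seq=1000 A_ack=2174 B_seq=2174 B_ack=1000
After event 1: A_seq=1013 A_ack=2174 B_seq=2174 B_ack=1013
After event 2: A_seq=1013 A_ack=2174 B_seq=2258 B_ack=1013

1013 2174 2258 1013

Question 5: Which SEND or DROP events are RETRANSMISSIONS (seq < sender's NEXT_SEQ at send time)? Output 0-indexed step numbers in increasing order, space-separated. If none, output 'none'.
Answer: 4

Derivation:
Step 0: SEND seq=2000 -> fresh
Step 1: SEND seq=1000 -> fresh
Step 2: DROP seq=2174 -> fresh
Step 3: SEND seq=2258 -> fresh
Step 4: SEND seq=2174 -> retransmit
Step 5: SEND seq=1013 -> fresh
Step 6: SEND seq=2421 -> fresh
Step 7: SEND seq=2540 -> fresh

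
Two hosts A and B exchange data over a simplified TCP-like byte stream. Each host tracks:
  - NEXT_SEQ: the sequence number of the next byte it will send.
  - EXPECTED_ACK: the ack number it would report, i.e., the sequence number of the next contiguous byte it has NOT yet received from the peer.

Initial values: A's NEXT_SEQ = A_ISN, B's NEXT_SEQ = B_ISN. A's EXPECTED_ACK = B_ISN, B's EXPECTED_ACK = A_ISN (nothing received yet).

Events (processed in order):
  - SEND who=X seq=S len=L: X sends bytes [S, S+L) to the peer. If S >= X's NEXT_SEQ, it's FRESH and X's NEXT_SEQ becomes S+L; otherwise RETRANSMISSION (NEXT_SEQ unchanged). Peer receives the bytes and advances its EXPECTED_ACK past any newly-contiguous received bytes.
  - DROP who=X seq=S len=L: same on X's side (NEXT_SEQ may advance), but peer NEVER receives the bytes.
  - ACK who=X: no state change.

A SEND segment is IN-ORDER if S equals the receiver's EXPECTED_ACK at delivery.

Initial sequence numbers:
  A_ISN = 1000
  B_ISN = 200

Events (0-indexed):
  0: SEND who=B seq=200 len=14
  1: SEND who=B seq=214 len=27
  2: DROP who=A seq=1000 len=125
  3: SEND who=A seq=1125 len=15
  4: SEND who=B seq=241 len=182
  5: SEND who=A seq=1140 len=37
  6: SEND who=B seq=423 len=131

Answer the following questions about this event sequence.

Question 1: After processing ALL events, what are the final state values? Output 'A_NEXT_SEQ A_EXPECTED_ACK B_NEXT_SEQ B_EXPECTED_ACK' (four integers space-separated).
After event 0: A_seq=1000 A_ack=214 B_seq=214 B_ack=1000
After event 1: A_seq=1000 A_ack=241 B_seq=241 B_ack=1000
After event 2: A_seq=1125 A_ack=241 B_seq=241 B_ack=1000
After event 3: A_seq=1140 A_ack=241 B_seq=241 B_ack=1000
After event 4: A_seq=1140 A_ack=423 B_seq=423 B_ack=1000
After event 5: A_seq=1177 A_ack=423 B_seq=423 B_ack=1000
After event 6: A_seq=1177 A_ack=554 B_seq=554 B_ack=1000

Answer: 1177 554 554 1000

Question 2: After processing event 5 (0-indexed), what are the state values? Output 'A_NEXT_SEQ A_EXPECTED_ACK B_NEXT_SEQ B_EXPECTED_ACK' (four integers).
After event 0: A_seq=1000 A_ack=214 B_seq=214 B_ack=1000
After event 1: A_seq=1000 A_ack=241 B_seq=241 B_ack=1000
After event 2: A_seq=1125 A_ack=241 B_seq=241 B_ack=1000
After event 3: A_seq=1140 A_ack=241 B_seq=241 B_ack=1000
After event 4: A_seq=1140 A_ack=423 B_seq=423 B_ack=1000
After event 5: A_seq=1177 A_ack=423 B_seq=423 B_ack=1000

1177 423 423 1000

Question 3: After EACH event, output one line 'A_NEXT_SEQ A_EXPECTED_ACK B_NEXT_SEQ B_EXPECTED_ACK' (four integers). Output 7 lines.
1000 214 214 1000
1000 241 241 1000
1125 241 241 1000
1140 241 241 1000
1140 423 423 1000
1177 423 423 1000
1177 554 554 1000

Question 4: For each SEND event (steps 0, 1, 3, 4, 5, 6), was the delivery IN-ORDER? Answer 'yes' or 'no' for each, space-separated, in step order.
Step 0: SEND seq=200 -> in-order
Step 1: SEND seq=214 -> in-order
Step 3: SEND seq=1125 -> out-of-order
Step 4: SEND seq=241 -> in-order
Step 5: SEND seq=1140 -> out-of-order
Step 6: SEND seq=423 -> in-order

Answer: yes yes no yes no yes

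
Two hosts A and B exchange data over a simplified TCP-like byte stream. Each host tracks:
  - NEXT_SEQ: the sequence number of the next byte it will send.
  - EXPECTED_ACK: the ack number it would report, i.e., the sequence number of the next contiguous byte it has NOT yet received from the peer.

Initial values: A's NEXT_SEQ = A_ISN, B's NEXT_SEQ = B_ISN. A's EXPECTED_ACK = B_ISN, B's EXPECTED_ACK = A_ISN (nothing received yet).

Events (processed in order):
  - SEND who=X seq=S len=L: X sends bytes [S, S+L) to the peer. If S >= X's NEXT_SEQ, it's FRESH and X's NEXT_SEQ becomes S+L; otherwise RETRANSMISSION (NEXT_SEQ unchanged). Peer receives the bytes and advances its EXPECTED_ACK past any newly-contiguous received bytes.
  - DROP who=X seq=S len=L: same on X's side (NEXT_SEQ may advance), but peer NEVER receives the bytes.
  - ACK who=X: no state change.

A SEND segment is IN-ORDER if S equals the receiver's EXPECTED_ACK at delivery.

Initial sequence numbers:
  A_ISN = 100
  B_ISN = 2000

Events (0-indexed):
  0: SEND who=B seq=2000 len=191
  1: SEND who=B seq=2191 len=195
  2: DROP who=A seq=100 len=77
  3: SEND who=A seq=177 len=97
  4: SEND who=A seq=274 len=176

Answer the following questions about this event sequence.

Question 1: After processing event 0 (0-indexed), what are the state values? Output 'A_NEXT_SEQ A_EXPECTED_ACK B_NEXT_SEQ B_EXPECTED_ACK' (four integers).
After event 0: A_seq=100 A_ack=2191 B_seq=2191 B_ack=100

100 2191 2191 100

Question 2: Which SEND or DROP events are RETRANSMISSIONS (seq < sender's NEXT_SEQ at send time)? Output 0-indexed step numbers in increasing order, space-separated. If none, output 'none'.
Answer: none

Derivation:
Step 0: SEND seq=2000 -> fresh
Step 1: SEND seq=2191 -> fresh
Step 2: DROP seq=100 -> fresh
Step 3: SEND seq=177 -> fresh
Step 4: SEND seq=274 -> fresh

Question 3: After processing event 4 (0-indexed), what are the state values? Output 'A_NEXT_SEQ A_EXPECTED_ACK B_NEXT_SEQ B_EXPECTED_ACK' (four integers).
After event 0: A_seq=100 A_ack=2191 B_seq=2191 B_ack=100
After event 1: A_seq=100 A_ack=2386 B_seq=2386 B_ack=100
After event 2: A_seq=177 A_ack=2386 B_seq=2386 B_ack=100
After event 3: A_seq=274 A_ack=2386 B_seq=2386 B_ack=100
After event 4: A_seq=450 A_ack=2386 B_seq=2386 B_ack=100

450 2386 2386 100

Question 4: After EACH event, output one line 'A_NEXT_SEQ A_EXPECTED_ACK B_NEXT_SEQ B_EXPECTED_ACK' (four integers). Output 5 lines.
100 2191 2191 100
100 2386 2386 100
177 2386 2386 100
274 2386 2386 100
450 2386 2386 100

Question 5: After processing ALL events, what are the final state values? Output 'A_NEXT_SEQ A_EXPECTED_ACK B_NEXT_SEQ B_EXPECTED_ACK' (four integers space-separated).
Answer: 450 2386 2386 100

Derivation:
After event 0: A_seq=100 A_ack=2191 B_seq=2191 B_ack=100
After event 1: A_seq=100 A_ack=2386 B_seq=2386 B_ack=100
After event 2: A_seq=177 A_ack=2386 B_seq=2386 B_ack=100
After event 3: A_seq=274 A_ack=2386 B_seq=2386 B_ack=100
After event 4: A_seq=450 A_ack=2386 B_seq=2386 B_ack=100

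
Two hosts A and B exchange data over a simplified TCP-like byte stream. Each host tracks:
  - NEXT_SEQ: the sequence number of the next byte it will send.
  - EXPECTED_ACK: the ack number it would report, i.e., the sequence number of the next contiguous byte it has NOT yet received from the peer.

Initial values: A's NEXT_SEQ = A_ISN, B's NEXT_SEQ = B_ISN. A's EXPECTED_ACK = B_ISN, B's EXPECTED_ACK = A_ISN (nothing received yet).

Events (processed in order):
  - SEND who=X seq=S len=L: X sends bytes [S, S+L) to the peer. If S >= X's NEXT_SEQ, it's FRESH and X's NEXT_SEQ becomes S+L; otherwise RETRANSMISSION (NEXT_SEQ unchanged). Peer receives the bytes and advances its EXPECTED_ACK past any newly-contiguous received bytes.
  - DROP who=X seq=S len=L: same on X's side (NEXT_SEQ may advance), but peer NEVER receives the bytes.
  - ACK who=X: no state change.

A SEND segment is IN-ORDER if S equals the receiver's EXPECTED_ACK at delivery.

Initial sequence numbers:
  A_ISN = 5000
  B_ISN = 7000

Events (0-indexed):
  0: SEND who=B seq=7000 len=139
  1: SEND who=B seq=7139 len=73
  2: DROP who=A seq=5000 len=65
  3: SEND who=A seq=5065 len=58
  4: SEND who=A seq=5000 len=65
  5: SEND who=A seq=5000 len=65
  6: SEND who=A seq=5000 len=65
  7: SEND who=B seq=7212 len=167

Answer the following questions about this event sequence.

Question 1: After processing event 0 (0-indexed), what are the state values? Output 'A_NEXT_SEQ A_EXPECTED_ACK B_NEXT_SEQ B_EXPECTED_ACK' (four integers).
After event 0: A_seq=5000 A_ack=7139 B_seq=7139 B_ack=5000

5000 7139 7139 5000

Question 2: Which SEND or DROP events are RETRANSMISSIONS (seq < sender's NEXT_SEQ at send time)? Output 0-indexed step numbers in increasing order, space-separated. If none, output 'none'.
Answer: 4 5 6

Derivation:
Step 0: SEND seq=7000 -> fresh
Step 1: SEND seq=7139 -> fresh
Step 2: DROP seq=5000 -> fresh
Step 3: SEND seq=5065 -> fresh
Step 4: SEND seq=5000 -> retransmit
Step 5: SEND seq=5000 -> retransmit
Step 6: SEND seq=5000 -> retransmit
Step 7: SEND seq=7212 -> fresh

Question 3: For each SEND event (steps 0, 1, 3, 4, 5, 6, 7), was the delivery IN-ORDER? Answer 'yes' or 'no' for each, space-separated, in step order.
Step 0: SEND seq=7000 -> in-order
Step 1: SEND seq=7139 -> in-order
Step 3: SEND seq=5065 -> out-of-order
Step 4: SEND seq=5000 -> in-order
Step 5: SEND seq=5000 -> out-of-order
Step 6: SEND seq=5000 -> out-of-order
Step 7: SEND seq=7212 -> in-order

Answer: yes yes no yes no no yes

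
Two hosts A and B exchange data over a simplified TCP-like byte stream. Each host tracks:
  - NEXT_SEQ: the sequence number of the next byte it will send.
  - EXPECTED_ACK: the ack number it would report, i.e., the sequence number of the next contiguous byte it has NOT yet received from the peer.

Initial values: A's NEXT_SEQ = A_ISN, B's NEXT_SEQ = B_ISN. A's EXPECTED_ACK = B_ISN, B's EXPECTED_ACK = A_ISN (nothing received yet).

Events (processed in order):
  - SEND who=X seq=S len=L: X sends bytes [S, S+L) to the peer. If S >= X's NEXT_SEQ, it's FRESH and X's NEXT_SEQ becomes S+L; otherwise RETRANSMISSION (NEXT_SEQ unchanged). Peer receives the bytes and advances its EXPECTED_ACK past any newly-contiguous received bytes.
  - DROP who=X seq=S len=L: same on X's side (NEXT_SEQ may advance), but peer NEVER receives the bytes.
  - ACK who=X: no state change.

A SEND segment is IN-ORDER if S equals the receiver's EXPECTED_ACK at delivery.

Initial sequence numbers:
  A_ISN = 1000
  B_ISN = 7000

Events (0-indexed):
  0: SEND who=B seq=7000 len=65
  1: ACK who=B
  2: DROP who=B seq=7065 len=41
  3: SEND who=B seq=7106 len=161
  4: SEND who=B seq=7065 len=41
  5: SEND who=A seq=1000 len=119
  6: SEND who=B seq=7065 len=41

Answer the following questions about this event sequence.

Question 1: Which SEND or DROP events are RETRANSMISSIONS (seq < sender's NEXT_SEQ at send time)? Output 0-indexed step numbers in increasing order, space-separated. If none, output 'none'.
Step 0: SEND seq=7000 -> fresh
Step 2: DROP seq=7065 -> fresh
Step 3: SEND seq=7106 -> fresh
Step 4: SEND seq=7065 -> retransmit
Step 5: SEND seq=1000 -> fresh
Step 6: SEND seq=7065 -> retransmit

Answer: 4 6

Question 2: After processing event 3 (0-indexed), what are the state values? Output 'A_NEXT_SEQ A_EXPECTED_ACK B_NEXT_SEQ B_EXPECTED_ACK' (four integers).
After event 0: A_seq=1000 A_ack=7065 B_seq=7065 B_ack=1000
After event 1: A_seq=1000 A_ack=7065 B_seq=7065 B_ack=1000
After event 2: A_seq=1000 A_ack=7065 B_seq=7106 B_ack=1000
After event 3: A_seq=1000 A_ack=7065 B_seq=7267 B_ack=1000

1000 7065 7267 1000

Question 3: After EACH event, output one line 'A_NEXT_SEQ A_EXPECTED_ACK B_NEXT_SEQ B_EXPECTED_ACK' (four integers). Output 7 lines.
1000 7065 7065 1000
1000 7065 7065 1000
1000 7065 7106 1000
1000 7065 7267 1000
1000 7267 7267 1000
1119 7267 7267 1119
1119 7267 7267 1119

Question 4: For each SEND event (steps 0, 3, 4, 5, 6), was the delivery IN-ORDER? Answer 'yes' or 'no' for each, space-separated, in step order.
Answer: yes no yes yes no

Derivation:
Step 0: SEND seq=7000 -> in-order
Step 3: SEND seq=7106 -> out-of-order
Step 4: SEND seq=7065 -> in-order
Step 5: SEND seq=1000 -> in-order
Step 6: SEND seq=7065 -> out-of-order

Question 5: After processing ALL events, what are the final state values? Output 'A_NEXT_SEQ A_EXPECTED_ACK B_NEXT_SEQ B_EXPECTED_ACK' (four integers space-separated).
Answer: 1119 7267 7267 1119

Derivation:
After event 0: A_seq=1000 A_ack=7065 B_seq=7065 B_ack=1000
After event 1: A_seq=1000 A_ack=7065 B_seq=7065 B_ack=1000
After event 2: A_seq=1000 A_ack=7065 B_seq=7106 B_ack=1000
After event 3: A_seq=1000 A_ack=7065 B_seq=7267 B_ack=1000
After event 4: A_seq=1000 A_ack=7267 B_seq=7267 B_ack=1000
After event 5: A_seq=1119 A_ack=7267 B_seq=7267 B_ack=1119
After event 6: A_seq=1119 A_ack=7267 B_seq=7267 B_ack=1119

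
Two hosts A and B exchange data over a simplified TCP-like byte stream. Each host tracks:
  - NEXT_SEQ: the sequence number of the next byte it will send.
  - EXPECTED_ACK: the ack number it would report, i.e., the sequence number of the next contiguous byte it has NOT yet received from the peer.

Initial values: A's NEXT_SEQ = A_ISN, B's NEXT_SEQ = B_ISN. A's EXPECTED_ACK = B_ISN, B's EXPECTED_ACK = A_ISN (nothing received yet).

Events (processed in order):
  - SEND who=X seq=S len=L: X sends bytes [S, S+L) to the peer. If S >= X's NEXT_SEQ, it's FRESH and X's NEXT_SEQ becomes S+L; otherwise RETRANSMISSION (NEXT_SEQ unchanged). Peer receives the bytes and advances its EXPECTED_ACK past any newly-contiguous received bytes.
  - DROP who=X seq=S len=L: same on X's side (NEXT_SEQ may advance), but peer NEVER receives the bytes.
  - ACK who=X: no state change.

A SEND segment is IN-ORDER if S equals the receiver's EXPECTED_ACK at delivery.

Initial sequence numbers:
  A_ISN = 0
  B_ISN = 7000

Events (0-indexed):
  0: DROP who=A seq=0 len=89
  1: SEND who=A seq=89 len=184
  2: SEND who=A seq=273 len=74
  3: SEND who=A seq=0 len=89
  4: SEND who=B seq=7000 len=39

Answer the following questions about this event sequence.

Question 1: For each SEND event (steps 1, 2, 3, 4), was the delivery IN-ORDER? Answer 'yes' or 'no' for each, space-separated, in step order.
Step 1: SEND seq=89 -> out-of-order
Step 2: SEND seq=273 -> out-of-order
Step 3: SEND seq=0 -> in-order
Step 4: SEND seq=7000 -> in-order

Answer: no no yes yes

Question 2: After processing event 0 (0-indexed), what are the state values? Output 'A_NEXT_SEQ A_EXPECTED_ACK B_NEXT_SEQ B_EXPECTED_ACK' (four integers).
After event 0: A_seq=89 A_ack=7000 B_seq=7000 B_ack=0

89 7000 7000 0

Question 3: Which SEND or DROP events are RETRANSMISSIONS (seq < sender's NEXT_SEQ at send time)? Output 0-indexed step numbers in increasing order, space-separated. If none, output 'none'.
Answer: 3

Derivation:
Step 0: DROP seq=0 -> fresh
Step 1: SEND seq=89 -> fresh
Step 2: SEND seq=273 -> fresh
Step 3: SEND seq=0 -> retransmit
Step 4: SEND seq=7000 -> fresh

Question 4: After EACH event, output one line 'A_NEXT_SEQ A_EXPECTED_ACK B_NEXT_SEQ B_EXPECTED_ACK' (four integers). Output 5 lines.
89 7000 7000 0
273 7000 7000 0
347 7000 7000 0
347 7000 7000 347
347 7039 7039 347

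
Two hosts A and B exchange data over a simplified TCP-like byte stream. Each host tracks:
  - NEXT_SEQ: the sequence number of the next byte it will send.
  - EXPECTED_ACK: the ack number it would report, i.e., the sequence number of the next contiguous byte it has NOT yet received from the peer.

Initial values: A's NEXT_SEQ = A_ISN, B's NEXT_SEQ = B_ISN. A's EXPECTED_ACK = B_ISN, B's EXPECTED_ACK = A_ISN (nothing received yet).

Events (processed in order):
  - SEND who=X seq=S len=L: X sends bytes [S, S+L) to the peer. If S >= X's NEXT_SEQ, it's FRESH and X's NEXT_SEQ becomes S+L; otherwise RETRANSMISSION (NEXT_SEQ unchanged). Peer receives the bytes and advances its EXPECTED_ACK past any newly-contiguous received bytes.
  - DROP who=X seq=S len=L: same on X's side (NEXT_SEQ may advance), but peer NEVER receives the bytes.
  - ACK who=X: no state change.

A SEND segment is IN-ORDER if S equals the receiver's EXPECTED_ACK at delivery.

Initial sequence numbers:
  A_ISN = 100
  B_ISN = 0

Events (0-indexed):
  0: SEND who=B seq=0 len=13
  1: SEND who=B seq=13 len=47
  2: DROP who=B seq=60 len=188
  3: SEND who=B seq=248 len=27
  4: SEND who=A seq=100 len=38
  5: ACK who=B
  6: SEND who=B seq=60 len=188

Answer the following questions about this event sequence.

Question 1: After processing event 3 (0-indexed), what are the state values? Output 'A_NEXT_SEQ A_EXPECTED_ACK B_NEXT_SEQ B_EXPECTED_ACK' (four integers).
After event 0: A_seq=100 A_ack=13 B_seq=13 B_ack=100
After event 1: A_seq=100 A_ack=60 B_seq=60 B_ack=100
After event 2: A_seq=100 A_ack=60 B_seq=248 B_ack=100
After event 3: A_seq=100 A_ack=60 B_seq=275 B_ack=100

100 60 275 100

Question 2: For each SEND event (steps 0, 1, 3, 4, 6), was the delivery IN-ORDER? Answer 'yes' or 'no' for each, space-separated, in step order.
Answer: yes yes no yes yes

Derivation:
Step 0: SEND seq=0 -> in-order
Step 1: SEND seq=13 -> in-order
Step 3: SEND seq=248 -> out-of-order
Step 4: SEND seq=100 -> in-order
Step 6: SEND seq=60 -> in-order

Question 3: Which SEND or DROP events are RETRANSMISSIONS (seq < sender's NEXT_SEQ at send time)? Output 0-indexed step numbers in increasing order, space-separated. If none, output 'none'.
Answer: 6

Derivation:
Step 0: SEND seq=0 -> fresh
Step 1: SEND seq=13 -> fresh
Step 2: DROP seq=60 -> fresh
Step 3: SEND seq=248 -> fresh
Step 4: SEND seq=100 -> fresh
Step 6: SEND seq=60 -> retransmit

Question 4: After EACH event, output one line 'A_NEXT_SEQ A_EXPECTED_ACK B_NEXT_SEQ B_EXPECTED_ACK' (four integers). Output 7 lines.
100 13 13 100
100 60 60 100
100 60 248 100
100 60 275 100
138 60 275 138
138 60 275 138
138 275 275 138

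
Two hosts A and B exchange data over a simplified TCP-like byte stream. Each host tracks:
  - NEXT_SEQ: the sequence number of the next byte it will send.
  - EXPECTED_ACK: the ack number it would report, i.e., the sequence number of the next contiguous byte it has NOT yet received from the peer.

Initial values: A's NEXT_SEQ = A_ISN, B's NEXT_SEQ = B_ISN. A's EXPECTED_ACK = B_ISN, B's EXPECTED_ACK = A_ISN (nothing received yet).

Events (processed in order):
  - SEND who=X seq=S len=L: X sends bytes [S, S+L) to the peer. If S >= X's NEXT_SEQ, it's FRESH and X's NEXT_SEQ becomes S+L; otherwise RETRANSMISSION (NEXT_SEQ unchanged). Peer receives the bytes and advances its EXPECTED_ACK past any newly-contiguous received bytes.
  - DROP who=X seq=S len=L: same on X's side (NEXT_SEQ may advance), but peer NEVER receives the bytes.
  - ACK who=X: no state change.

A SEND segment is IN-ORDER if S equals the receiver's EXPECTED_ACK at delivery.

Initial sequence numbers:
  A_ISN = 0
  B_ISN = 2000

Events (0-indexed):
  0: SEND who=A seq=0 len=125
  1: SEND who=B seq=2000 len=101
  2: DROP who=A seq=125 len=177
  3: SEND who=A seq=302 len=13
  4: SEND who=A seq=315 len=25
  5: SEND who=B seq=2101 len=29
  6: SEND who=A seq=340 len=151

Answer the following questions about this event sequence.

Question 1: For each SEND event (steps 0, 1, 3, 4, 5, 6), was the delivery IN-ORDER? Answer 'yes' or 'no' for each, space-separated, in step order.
Answer: yes yes no no yes no

Derivation:
Step 0: SEND seq=0 -> in-order
Step 1: SEND seq=2000 -> in-order
Step 3: SEND seq=302 -> out-of-order
Step 4: SEND seq=315 -> out-of-order
Step 5: SEND seq=2101 -> in-order
Step 6: SEND seq=340 -> out-of-order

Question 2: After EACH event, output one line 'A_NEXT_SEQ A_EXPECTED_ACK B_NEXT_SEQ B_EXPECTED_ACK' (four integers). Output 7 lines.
125 2000 2000 125
125 2101 2101 125
302 2101 2101 125
315 2101 2101 125
340 2101 2101 125
340 2130 2130 125
491 2130 2130 125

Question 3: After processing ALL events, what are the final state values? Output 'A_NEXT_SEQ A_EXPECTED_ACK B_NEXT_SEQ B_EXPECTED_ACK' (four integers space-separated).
Answer: 491 2130 2130 125

Derivation:
After event 0: A_seq=125 A_ack=2000 B_seq=2000 B_ack=125
After event 1: A_seq=125 A_ack=2101 B_seq=2101 B_ack=125
After event 2: A_seq=302 A_ack=2101 B_seq=2101 B_ack=125
After event 3: A_seq=315 A_ack=2101 B_seq=2101 B_ack=125
After event 4: A_seq=340 A_ack=2101 B_seq=2101 B_ack=125
After event 5: A_seq=340 A_ack=2130 B_seq=2130 B_ack=125
After event 6: A_seq=491 A_ack=2130 B_seq=2130 B_ack=125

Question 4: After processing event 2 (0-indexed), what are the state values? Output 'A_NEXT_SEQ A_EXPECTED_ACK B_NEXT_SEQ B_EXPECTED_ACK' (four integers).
After event 0: A_seq=125 A_ack=2000 B_seq=2000 B_ack=125
After event 1: A_seq=125 A_ack=2101 B_seq=2101 B_ack=125
After event 2: A_seq=302 A_ack=2101 B_seq=2101 B_ack=125

302 2101 2101 125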